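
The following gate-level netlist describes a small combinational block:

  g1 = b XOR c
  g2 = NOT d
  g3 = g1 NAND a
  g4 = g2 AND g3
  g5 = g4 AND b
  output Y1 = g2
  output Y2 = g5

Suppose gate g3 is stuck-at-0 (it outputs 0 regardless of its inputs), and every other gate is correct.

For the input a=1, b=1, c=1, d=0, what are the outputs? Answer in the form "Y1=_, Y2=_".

Y1=1, Y2=0

Propagate with g3 forced: g1=0, g2=1, g3=0 [stuck-at-0], g4=0, g5=0.
So the outputs are Y1=1, Y2=0. (Without the fault they would be Y1=1, Y2=1.)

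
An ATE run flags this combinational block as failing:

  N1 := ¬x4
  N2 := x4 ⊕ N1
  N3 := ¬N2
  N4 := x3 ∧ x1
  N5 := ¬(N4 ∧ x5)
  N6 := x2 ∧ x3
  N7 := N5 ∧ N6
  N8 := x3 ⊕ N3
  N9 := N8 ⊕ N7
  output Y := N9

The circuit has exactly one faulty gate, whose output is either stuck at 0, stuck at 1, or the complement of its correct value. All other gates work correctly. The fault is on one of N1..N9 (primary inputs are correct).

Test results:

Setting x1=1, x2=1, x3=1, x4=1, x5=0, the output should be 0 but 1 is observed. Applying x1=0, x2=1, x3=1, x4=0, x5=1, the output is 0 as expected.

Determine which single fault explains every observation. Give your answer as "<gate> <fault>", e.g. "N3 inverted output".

N1 stuck-at-1

Fault-free values for test 1 (x1=1, x2=1, x3=1, x4=1, x5=0): N1=0, N2=1, N3=0, N4=1, N5=1, N6=1, N7=1, N8=1, N9=0, giving Y=0. Observed 1.
Test 1: faults giving observed 1 are {N1 stuck-at-1, N1 inverted output, N2 stuck-at-0, N2 inverted output, N3 stuck-at-1, N3 inverted output, N5 stuck-at-0, N5 inverted output, N6 stuck-at-0, N6 inverted output, N7 stuck-at-0, N7 inverted output, N8 stuck-at-0, N8 inverted output, N9 stuck-at-1, N9 inverted output}.
Test 2 (x1=0, x2=1, x3=1, x4=0, x5=1): fault-free N1=1, N2=1, N3=0, N4=0, N5=1, N6=1, N7=1, N8=1, N9=0 → 0; observed 0. Eliminates N1 inverted output, N2 stuck-at-0, N2 inverted output, N3 stuck-at-1, N3 inverted output, N5 stuck-at-0, N5 inverted output, N6 stuck-at-0, N6 inverted output, N7 stuck-at-0, N7 inverted output, N8 stuck-at-0, N8 inverted output, N9 stuck-at-1, N9 inverted output.
Only N1 stuck-at-1 is consistent with every test.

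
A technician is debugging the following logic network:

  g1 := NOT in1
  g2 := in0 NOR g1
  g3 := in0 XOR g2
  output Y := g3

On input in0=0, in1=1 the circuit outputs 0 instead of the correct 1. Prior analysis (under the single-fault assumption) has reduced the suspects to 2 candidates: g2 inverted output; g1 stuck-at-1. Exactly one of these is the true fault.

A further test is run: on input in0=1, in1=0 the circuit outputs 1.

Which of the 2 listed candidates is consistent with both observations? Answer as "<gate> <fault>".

g1 stuck-at-1

Evaluate each candidate on input in0=1, in1=0:
  g2 inverted output: g1=1, g2=1 [inverted output], g3=0 → 0 — eliminated
  g1 stuck-at-1: g1=1 [stuck-at-1], g2=0, g3=1 → 1 — matches
Only g1 stuck-at-1 reproduces the observed 1.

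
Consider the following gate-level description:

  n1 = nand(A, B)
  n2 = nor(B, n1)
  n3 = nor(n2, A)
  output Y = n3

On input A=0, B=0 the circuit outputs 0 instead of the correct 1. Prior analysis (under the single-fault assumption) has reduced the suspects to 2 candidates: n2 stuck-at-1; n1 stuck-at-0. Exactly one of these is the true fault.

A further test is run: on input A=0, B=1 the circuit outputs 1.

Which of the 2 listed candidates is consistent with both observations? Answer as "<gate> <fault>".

n1 stuck-at-0

Evaluate each candidate on input A=0, B=1:
  n2 stuck-at-1: n1=1, n2=1 [stuck-at-1], n3=0 → 0 — eliminated
  n1 stuck-at-0: n1=0 [stuck-at-0], n2=0, n3=1 → 1 — matches
Only n1 stuck-at-0 reproduces the observed 1.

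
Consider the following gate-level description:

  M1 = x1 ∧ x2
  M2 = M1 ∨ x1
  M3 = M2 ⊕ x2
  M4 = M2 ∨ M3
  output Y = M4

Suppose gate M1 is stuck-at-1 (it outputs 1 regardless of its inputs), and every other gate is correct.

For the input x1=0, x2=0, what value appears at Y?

Propagate with M1 forced: M1=1 [stuck-at-1], M2=1, M3=1, M4=1.
So Y = 1. (Without the fault it would be 0.)

1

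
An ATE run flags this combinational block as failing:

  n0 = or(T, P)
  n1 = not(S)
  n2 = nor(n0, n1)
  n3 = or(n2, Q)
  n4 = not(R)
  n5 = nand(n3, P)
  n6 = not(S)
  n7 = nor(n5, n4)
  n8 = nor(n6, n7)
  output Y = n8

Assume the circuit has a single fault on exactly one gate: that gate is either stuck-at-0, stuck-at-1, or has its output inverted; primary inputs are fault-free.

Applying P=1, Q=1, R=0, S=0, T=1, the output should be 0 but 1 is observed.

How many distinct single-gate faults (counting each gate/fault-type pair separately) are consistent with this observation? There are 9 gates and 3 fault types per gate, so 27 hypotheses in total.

4

Fault-free: n0=1, n1=1, n2=0, n3=1, n4=1, n5=0, n6=1, n7=0, n8=0 → 0. Observed 1.
  n0: none of the 3 fault types match ✗
  n1: none of the 3 fault types match ✗
  n2: none of the 3 fault types match ✗
  n3: none of the 3 fault types match ✗
  n4: none of the 3 fault types match ✗
  n5: none of the 3 fault types match ✗
  n6: stuck-at-0, inverted output ✓; others ✗
  n7: none of the 3 fault types match ✗
  n8: stuck-at-1, inverted output ✓; others ✗
Consistent faults: {n6 stuck-at-0, n6 inverted output, n8 stuck-at-1, n8 inverted output} — 4 in all.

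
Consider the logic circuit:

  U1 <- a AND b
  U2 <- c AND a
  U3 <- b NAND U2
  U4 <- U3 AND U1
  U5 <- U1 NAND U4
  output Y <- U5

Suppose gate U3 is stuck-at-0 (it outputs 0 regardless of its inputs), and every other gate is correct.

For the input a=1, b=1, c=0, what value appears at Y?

1

Propagate with U3 forced: U1=1, U2=0, U3=0 [stuck-at-0], U4=0, U5=1.
So Y = 1. (Without the fault it would be 0.)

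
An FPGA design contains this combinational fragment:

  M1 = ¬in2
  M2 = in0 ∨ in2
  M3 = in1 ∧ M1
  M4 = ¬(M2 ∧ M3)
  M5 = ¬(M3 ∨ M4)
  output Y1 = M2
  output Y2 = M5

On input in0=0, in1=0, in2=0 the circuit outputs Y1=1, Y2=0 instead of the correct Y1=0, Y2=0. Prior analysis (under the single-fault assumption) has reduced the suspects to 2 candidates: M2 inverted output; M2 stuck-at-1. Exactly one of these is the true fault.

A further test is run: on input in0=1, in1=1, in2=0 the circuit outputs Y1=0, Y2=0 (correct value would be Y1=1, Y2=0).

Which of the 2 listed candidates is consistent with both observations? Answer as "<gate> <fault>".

Evaluate each candidate on input in0=1, in1=1, in2=0:
  M2 inverted output: M1=1, M2=0 [inverted output], M3=1, M4=1, M5=0 → Y1=0, Y2=0 — matches
  M2 stuck-at-1: M1=1, M2=1 [stuck-at-1], M3=1, M4=0, M5=0 → Y1=1, Y2=0 — eliminated
Only M2 inverted output reproduces the observed Y1=0, Y2=0.

M2 inverted output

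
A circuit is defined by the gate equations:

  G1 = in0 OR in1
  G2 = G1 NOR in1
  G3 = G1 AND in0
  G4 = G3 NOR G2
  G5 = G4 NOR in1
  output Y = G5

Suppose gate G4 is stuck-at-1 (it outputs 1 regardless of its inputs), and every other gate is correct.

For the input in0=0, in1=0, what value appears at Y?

0

Propagate with G4 forced: G1=0, G2=1, G3=0, G4=1 [stuck-at-1], G5=0.
So Y = 0. (Without the fault it would be 1.)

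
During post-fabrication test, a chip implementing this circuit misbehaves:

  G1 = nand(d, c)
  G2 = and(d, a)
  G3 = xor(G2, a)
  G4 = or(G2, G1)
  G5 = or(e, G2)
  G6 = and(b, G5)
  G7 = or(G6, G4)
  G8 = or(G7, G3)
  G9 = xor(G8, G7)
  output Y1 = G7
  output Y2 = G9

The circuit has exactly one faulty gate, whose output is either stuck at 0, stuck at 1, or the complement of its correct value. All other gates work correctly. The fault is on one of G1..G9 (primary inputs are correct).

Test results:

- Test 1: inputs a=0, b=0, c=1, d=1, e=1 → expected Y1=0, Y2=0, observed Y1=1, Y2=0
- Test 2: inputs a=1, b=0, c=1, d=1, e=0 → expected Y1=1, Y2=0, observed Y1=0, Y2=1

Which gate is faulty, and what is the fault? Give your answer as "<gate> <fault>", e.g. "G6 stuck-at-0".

Fault-free values for test 1 (a=0, b=0, c=1, d=1, e=1): G1=0, G2=0, G3=0, G4=0, G5=1, G6=0, G7=0, G8=0, G9=0, giving Y1=0, Y2=0. Observed Y1=1, Y2=0.
Test 1: faults giving observed Y1=1, Y2=0 are {G1 stuck-at-1, G1 inverted output, G2 stuck-at-1, G2 inverted output, G4 stuck-at-1, G4 inverted output, G6 stuck-at-1, G6 inverted output, G7 stuck-at-1, G7 inverted output}.
Test 2 (a=1, b=0, c=1, d=1, e=0): fault-free G1=0, G2=1, G3=0, G4=1, G5=1, G6=0, G7=1, G8=1, G9=0 → Y1=1, Y2=0; observed Y1=0, Y2=1. Eliminates G1 stuck-at-1, G1 inverted output, G2 stuck-at-1, G4 stuck-at-1, G4 inverted output, G6 stuck-at-1, G6 inverted output, G7 stuck-at-1, G7 inverted output.
Only G2 inverted output is consistent with every test.

G2 inverted output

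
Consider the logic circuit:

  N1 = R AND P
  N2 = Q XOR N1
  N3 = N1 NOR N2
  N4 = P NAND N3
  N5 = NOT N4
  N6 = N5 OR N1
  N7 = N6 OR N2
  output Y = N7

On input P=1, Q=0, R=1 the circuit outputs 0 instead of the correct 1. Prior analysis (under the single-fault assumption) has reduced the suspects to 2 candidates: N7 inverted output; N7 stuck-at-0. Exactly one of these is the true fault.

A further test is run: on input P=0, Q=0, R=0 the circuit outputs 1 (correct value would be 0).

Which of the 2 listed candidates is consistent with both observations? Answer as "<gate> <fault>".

N7 inverted output

Evaluate each candidate on input P=0, Q=0, R=0:
  N7 inverted output: N1=0, N2=0, N3=1, N4=1, N5=0, N6=0, N7=1 [inverted output] → 1 — matches
  N7 stuck-at-0: N1=0, N2=0, N3=1, N4=1, N5=0, N6=0, N7=0 [stuck-at-0] → 0 — eliminated
Only N7 inverted output reproduces the observed 1.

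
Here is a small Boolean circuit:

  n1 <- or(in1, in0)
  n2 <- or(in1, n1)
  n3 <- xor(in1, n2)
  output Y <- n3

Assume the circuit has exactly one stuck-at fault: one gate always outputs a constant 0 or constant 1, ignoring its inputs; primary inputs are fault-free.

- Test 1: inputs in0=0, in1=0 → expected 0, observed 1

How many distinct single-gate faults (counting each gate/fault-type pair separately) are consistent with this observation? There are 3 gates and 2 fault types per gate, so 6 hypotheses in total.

Fault-free: n1=0, n2=0, n3=0 → 0. Observed 1.
  n1 stuck-at-0: output 0 ✗
  n1 stuck-at-1: output 1 ✓
  n2 stuck-at-0: output 0 ✗
  n2 stuck-at-1: output 1 ✓
  n3 stuck-at-0: output 0 ✗
  n3 stuck-at-1: output 1 ✓
Consistent faults: {n1 stuck-at-1, n2 stuck-at-1, n3 stuck-at-1} — 3 in all.

3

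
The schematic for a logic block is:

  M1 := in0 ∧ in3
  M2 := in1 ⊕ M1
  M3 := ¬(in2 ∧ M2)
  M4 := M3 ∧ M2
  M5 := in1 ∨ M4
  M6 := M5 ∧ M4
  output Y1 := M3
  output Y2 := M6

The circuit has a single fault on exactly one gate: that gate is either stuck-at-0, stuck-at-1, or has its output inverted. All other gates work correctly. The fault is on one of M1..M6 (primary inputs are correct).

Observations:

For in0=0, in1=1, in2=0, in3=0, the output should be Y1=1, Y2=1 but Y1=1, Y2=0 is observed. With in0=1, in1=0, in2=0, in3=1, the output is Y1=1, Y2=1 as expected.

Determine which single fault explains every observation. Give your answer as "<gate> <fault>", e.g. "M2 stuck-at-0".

M1 stuck-at-1

Fault-free values for test 1 (in0=0, in1=1, in2=0, in3=0): M1=0, M2=1, M3=1, M4=1, M5=1, M6=1, giving Y1=1, Y2=1. Observed Y1=1, Y2=0.
Test 1: faults giving observed Y1=1, Y2=0 are {M1 stuck-at-1, M1 inverted output, M2 stuck-at-0, M2 inverted output, M4 stuck-at-0, M4 inverted output, M5 stuck-at-0, M5 inverted output, M6 stuck-at-0, M6 inverted output}.
Test 2 (in0=1, in1=0, in2=0, in3=1): fault-free M1=1, M2=1, M3=1, M4=1, M5=1, M6=1 → Y1=1, Y2=1; observed Y1=1, Y2=1. Eliminates M1 inverted output, M2 stuck-at-0, M2 inverted output, M4 stuck-at-0, M4 inverted output, M5 stuck-at-0, M5 inverted output, M6 stuck-at-0, M6 inverted output.
Only M1 stuck-at-1 is consistent with every test.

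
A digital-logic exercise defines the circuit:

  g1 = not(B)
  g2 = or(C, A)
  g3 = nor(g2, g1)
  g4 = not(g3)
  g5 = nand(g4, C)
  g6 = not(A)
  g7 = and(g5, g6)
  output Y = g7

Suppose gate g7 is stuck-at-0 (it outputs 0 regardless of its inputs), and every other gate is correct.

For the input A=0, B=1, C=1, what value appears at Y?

0

Propagate with g7 forced: g1=0, g2=1, g3=0, g4=1, g5=0, g6=1, g7=0 [stuck-at-0].
So Y = 0. (Same as the fault-free value — the fault is masked on this input.)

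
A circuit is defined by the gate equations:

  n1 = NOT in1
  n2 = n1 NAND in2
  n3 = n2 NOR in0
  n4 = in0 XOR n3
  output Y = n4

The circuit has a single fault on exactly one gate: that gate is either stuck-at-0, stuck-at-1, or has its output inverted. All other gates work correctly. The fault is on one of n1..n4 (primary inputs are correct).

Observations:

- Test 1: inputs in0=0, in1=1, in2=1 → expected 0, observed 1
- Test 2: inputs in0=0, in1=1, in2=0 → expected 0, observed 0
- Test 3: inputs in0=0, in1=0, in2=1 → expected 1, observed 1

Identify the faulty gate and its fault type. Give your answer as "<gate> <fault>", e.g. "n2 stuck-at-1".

n1 stuck-at-1

Fault-free values for test 1 (in0=0, in1=1, in2=1): n1=0, n2=1, n3=0, n4=0, giving Y=0. Observed 1.
Test 1: faults giving observed 1 are {n1 stuck-at-1, n1 inverted output, n2 stuck-at-0, n2 inverted output, n3 stuck-at-1, n3 inverted output, n4 stuck-at-1, n4 inverted output}.
Test 2 (in0=0, in1=1, in2=0): fault-free n1=0, n2=1, n3=0, n4=0 → 0; observed 0. Eliminates n2 stuck-at-0, n2 inverted output, n3 stuck-at-1, n3 inverted output, n4 stuck-at-1, n4 inverted output.
Test 3 (in0=0, in1=0, in2=1): fault-free n1=1, n2=0, n3=1, n4=1 → 1; observed 1. Eliminates n1 inverted output.
Only n1 stuck-at-1 is consistent with every test.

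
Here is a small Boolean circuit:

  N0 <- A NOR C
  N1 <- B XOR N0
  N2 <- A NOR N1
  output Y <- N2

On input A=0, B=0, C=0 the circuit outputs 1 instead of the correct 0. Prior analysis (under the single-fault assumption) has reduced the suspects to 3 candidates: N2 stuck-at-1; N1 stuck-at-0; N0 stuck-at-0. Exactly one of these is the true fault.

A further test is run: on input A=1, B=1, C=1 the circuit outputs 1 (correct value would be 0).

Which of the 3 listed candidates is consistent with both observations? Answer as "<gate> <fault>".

Evaluate each candidate on input A=1, B=1, C=1:
  N2 stuck-at-1: N0=0, N1=1, N2=1 [stuck-at-1] → 1 — matches
  N1 stuck-at-0: N0=0, N1=0 [stuck-at-0], N2=0 → 0 — eliminated
  N0 stuck-at-0: N0=0 [stuck-at-0], N1=1, N2=0 → 0 — eliminated
Only N2 stuck-at-1 reproduces the observed 1.

N2 stuck-at-1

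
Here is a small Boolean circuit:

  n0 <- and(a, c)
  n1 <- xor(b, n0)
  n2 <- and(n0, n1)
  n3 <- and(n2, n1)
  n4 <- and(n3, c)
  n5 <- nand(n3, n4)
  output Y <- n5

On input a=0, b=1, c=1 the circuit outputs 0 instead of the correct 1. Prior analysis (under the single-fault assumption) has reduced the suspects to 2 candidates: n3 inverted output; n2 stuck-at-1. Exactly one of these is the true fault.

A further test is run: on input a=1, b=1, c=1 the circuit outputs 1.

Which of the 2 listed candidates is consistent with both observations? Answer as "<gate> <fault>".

n2 stuck-at-1

Evaluate each candidate on input a=1, b=1, c=1:
  n3 inverted output: n0=1, n1=0, n2=0, n3=1 [inverted output], n4=1, n5=0 → 0 — eliminated
  n2 stuck-at-1: n0=1, n1=0, n2=1 [stuck-at-1], n3=0, n4=0, n5=1 → 1 — matches
Only n2 stuck-at-1 reproduces the observed 1.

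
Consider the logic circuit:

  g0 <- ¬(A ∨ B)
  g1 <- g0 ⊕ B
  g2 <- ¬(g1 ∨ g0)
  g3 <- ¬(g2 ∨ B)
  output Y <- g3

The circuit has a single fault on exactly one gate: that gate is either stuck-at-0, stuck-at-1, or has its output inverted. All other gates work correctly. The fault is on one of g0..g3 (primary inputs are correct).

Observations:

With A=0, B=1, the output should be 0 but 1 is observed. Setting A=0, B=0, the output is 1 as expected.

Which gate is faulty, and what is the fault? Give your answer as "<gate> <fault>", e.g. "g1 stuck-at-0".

g3 stuck-at-1

Fault-free values for test 1 (A=0, B=1): g0=0, g1=1, g2=0, g3=0, giving Y=0. Observed 1.
Test 1: faults giving observed 1 are {g3 stuck-at-1, g3 inverted output}.
Test 2 (A=0, B=0): fault-free g0=1, g1=1, g2=0, g3=1 → 1; observed 1. Eliminates g3 inverted output.
Only g3 stuck-at-1 is consistent with every test.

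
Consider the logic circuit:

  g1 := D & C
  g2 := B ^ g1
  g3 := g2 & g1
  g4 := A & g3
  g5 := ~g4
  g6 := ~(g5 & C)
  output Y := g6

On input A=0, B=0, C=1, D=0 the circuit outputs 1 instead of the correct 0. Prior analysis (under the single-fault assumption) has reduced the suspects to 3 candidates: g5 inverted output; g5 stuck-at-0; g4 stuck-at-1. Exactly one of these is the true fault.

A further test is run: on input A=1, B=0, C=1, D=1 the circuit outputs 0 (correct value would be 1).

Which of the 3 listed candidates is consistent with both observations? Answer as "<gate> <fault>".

Evaluate each candidate on input A=1, B=0, C=1, D=1:
  g5 inverted output: g1=1, g2=1, g3=1, g4=1, g5=1 [inverted output], g6=0 → 0 — matches
  g5 stuck-at-0: g1=1, g2=1, g3=1, g4=1, g5=0 [stuck-at-0], g6=1 → 1 — eliminated
  g4 stuck-at-1: g1=1, g2=1, g3=1, g4=1 [stuck-at-1], g5=0, g6=1 → 1 — eliminated
Only g5 inverted output reproduces the observed 0.

g5 inverted output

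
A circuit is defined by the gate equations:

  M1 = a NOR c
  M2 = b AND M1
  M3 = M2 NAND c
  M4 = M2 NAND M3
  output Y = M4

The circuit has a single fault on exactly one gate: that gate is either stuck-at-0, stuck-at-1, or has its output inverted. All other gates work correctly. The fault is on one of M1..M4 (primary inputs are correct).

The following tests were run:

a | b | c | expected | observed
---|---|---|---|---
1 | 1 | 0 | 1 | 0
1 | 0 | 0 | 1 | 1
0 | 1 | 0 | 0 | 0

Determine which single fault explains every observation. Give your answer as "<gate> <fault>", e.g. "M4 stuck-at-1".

Fault-free values for test 1 (a=1, b=1, c=0): M1=0, M2=0, M3=1, M4=1, giving Y=1. Observed 0.
Test 1: faults giving observed 0 are {M1 stuck-at-1, M1 inverted output, M2 stuck-at-1, M2 inverted output, M4 stuck-at-0, M4 inverted output}.
Test 2 (a=1, b=0, c=0): fault-free M1=0, M2=0, M3=1, M4=1 → 1; observed 1. Eliminates M2 stuck-at-1, M2 inverted output, M4 stuck-at-0, M4 inverted output.
Test 3 (a=0, b=1, c=0): fault-free M1=1, M2=1, M3=1, M4=0 → 0; observed 0. Eliminates M1 inverted output.
Only M1 stuck-at-1 is consistent with every test.

M1 stuck-at-1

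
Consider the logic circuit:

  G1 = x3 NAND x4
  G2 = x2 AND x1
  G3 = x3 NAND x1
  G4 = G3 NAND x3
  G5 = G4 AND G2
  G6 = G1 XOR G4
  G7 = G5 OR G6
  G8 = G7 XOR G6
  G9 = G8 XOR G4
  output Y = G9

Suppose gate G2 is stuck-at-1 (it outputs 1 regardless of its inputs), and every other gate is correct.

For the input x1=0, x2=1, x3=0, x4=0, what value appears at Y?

Propagate with G2 forced: G1=1, G2=1 [stuck-at-1], G3=1, G4=1, G5=1, G6=0, G7=1, G8=1, G9=0.
So Y = 0. (Without the fault it would be 1.)

0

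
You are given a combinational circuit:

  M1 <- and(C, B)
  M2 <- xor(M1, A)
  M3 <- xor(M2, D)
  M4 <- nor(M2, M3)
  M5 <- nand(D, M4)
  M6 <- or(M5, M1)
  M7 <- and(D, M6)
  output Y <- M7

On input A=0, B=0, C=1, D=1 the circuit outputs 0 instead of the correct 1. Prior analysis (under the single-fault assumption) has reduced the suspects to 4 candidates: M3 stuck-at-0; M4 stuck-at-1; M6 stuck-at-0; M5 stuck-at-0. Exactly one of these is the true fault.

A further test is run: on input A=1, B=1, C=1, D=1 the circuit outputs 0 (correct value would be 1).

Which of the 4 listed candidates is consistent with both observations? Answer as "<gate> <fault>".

M6 stuck-at-0

Evaluate each candidate on input A=1, B=1, C=1, D=1:
  M3 stuck-at-0: M1=1, M2=0, M3=0 [stuck-at-0], M4=1, M5=0, M6=1, M7=1 → 1 — eliminated
  M4 stuck-at-1: M1=1, M2=0, M3=1, M4=1 [stuck-at-1], M5=0, M6=1, M7=1 → 1 — eliminated
  M6 stuck-at-0: M1=1, M2=0, M3=1, M4=0, M5=1, M6=0 [stuck-at-0], M7=0 → 0 — matches
  M5 stuck-at-0: M1=1, M2=0, M3=1, M4=0, M5=0 [stuck-at-0], M6=1, M7=1 → 1 — eliminated
Only M6 stuck-at-0 reproduces the observed 0.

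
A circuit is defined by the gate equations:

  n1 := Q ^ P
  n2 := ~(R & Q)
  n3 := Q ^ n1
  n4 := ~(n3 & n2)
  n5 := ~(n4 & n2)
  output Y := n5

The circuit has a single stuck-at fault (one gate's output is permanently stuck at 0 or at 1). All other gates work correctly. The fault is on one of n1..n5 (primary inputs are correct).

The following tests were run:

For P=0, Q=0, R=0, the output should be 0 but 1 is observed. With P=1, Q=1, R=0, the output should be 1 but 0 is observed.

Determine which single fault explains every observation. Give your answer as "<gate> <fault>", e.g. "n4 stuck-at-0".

Fault-free values for test 1 (P=0, Q=0, R=0): n1=0, n2=1, n3=0, n4=1, n5=0, giving Y=0. Observed 1.
Test 1: faults giving observed 1 are {n1 stuck-at-1, n2 stuck-at-0, n3 stuck-at-1, n4 stuck-at-0, n5 stuck-at-1}.
Test 2 (P=1, Q=1, R=0): fault-free n1=0, n2=1, n3=1, n4=0, n5=1 → 1; observed 0. Eliminates n2 stuck-at-0, n3 stuck-at-1, n4 stuck-at-0, n5 stuck-at-1.
Only n1 stuck-at-1 is consistent with every test.

n1 stuck-at-1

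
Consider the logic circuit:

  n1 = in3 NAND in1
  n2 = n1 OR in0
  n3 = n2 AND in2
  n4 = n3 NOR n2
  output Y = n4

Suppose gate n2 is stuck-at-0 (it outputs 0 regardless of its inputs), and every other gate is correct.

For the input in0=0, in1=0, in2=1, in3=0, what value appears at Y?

Propagate with n2 forced: n1=1, n2=0 [stuck-at-0], n3=0, n4=1.
So Y = 1. (Without the fault it would be 0.)

1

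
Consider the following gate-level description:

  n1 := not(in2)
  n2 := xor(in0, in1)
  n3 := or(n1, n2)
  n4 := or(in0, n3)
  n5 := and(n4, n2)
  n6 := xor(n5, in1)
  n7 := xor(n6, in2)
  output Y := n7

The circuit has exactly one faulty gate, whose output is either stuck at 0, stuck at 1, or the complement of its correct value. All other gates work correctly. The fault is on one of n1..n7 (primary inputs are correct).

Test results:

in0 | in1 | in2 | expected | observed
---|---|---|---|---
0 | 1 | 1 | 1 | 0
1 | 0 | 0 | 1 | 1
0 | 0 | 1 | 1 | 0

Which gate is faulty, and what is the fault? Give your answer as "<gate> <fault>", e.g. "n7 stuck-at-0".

Fault-free values for test 1 (in0=0, in1=1, in2=1): n1=0, n2=1, n3=1, n4=1, n5=1, n6=0, n7=1, giving Y=1. Observed 0.
Test 1: faults giving observed 0 are {n2 stuck-at-0, n2 inverted output, n3 stuck-at-0, n3 inverted output, n4 stuck-at-0, n4 inverted output, n5 stuck-at-0, n5 inverted output, n6 stuck-at-1, n6 inverted output, n7 stuck-at-0, n7 inverted output}.
Test 2 (in0=1, in1=0, in2=0): fault-free n1=1, n2=1, n3=1, n4=1, n5=1, n6=1, n7=1 → 1; observed 1. Eliminates n2 stuck-at-0, n2 inverted output, n4 stuck-at-0, n4 inverted output, n5 stuck-at-0, n5 inverted output, n6 inverted output, n7 stuck-at-0, n7 inverted output.
Test 3 (in0=0, in1=0, in2=1): fault-free n1=0, n2=0, n3=0, n4=0, n5=0, n6=0, n7=1 → 1; observed 0. Eliminates n3 stuck-at-0, n3 inverted output.
Only n6 stuck-at-1 is consistent with every test.

n6 stuck-at-1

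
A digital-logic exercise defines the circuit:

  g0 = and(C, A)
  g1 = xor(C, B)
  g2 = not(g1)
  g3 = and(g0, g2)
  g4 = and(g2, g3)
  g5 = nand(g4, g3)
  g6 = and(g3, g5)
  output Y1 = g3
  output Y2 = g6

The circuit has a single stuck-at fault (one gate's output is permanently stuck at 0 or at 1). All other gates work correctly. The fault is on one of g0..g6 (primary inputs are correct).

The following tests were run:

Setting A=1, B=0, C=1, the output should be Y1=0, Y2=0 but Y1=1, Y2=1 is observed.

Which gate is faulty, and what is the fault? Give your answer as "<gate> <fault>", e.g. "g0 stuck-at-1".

Fault-free values for test 1 (A=1, B=0, C=1): g0=1, g1=1, g2=0, g3=0, g4=0, g5=1, g6=0, giving Y1=0, Y2=0. Observed Y1=1, Y2=1.
Test 1: faults giving observed Y1=1, Y2=1 are {g3 stuck-at-1}.
Only g3 stuck-at-1 is consistent with every test.

g3 stuck-at-1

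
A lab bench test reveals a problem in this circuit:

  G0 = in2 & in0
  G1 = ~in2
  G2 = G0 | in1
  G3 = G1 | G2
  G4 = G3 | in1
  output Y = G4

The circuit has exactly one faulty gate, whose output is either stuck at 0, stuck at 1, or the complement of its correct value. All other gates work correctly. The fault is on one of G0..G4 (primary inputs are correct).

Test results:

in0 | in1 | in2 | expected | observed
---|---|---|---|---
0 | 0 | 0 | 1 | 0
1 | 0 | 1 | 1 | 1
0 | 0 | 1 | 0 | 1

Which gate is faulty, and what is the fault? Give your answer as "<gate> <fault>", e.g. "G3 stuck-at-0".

Fault-free values for test 1 (in0=0, in1=0, in2=0): G0=0, G1=1, G2=0, G3=1, G4=1, giving Y=1. Observed 0.
Test 1: faults giving observed 0 are {G1 stuck-at-0, G1 inverted output, G3 stuck-at-0, G3 inverted output, G4 stuck-at-0, G4 inverted output}.
Test 2 (in0=1, in1=0, in2=1): fault-free G0=1, G1=0, G2=1, G3=1, G4=1 → 1; observed 1. Eliminates G3 stuck-at-0, G3 inverted output, G4 stuck-at-0, G4 inverted output.
Test 3 (in0=0, in1=0, in2=1): fault-free G0=0, G1=0, G2=0, G3=0, G4=0 → 0; observed 1. Eliminates G1 stuck-at-0.
Only G1 inverted output is consistent with every test.

G1 inverted output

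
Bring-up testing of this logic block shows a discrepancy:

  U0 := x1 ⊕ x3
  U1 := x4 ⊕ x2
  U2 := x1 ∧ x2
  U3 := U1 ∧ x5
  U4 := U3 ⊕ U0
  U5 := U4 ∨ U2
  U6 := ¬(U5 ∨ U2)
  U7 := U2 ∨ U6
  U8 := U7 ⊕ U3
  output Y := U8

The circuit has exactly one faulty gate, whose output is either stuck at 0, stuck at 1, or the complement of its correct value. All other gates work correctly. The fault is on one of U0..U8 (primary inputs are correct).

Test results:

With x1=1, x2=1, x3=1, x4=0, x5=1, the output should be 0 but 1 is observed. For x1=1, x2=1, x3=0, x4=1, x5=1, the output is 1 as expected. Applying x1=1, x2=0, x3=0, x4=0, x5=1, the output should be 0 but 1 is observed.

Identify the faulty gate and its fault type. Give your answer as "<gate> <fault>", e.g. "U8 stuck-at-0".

U8 stuck-at-1

Fault-free values for test 1 (x1=1, x2=1, x3=1, x4=0, x5=1): U0=0, U1=1, U2=1, U3=1, U4=1, U5=1, U6=0, U7=1, U8=0, giving Y=0. Observed 1.
Test 1: faults giving observed 1 are {U1 stuck-at-0, U1 inverted output, U2 stuck-at-0, U2 inverted output, U3 stuck-at-0, U3 inverted output, U7 stuck-at-0, U7 inverted output, U8 stuck-at-1, U8 inverted output}.
Test 2 (x1=1, x2=1, x3=0, x4=1, x5=1): fault-free U0=1, U1=0, U2=1, U3=0, U4=1, U5=1, U6=0, U7=1, U8=1 → 1; observed 1. Eliminates U1 inverted output, U2 stuck-at-0, U2 inverted output, U3 inverted output, U7 stuck-at-0, U7 inverted output, U8 inverted output.
Test 3 (x1=1, x2=0, x3=0, x4=0, x5=1): fault-free U0=1, U1=0, U2=0, U3=0, U4=1, U5=1, U6=0, U7=0, U8=0 → 0; observed 1. Eliminates U1 stuck-at-0, U3 stuck-at-0.
Only U8 stuck-at-1 is consistent with every test.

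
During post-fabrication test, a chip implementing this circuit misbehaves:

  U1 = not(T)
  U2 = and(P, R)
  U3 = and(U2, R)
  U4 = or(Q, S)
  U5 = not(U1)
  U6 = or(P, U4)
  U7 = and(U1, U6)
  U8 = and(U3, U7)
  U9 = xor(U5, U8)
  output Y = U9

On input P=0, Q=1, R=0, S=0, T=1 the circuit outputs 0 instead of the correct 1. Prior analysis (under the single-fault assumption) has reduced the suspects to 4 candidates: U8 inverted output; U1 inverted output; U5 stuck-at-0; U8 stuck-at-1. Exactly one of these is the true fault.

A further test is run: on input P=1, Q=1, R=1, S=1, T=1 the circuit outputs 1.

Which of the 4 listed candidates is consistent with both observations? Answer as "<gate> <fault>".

Evaluate each candidate on input P=1, Q=1, R=1, S=1, T=1:
  U8 inverted output: U1=0, U2=1, U3=1, U4=1, U5=1, U6=1, U7=0, U8=1 [inverted output], U9=0 → 0 — eliminated
  U1 inverted output: U1=1 [inverted output], U2=1, U3=1, U4=1, U5=0, U6=1, U7=1, U8=1, U9=1 → 1 — matches
  U5 stuck-at-0: U1=0, U2=1, U3=1, U4=1, U5=0 [stuck-at-0], U6=1, U7=0, U8=0, U9=0 → 0 — eliminated
  U8 stuck-at-1: U1=0, U2=1, U3=1, U4=1, U5=1, U6=1, U7=0, U8=1 [stuck-at-1], U9=0 → 0 — eliminated
Only U1 inverted output reproduces the observed 1.

U1 inverted output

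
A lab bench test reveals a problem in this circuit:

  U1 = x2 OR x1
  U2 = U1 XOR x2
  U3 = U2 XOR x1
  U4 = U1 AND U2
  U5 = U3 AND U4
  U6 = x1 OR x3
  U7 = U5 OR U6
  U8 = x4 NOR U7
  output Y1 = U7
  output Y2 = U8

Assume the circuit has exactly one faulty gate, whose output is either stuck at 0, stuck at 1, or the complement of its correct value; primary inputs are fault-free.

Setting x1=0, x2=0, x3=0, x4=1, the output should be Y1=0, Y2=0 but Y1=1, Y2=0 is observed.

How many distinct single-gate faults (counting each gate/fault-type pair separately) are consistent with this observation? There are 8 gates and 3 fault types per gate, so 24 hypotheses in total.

8

Fault-free: U1=0, U2=0, U3=0, U4=0, U5=0, U6=0, U7=0, U8=0 → Y1=0, Y2=0. Observed Y1=1, Y2=0.
  U1: stuck-at-1, inverted output ✓; others ✗
  U2: none of the 3 fault types match ✗
  U3: none of the 3 fault types match ✗
  U4: none of the 3 fault types match ✗
  U5: stuck-at-1, inverted output ✓; others ✗
  U6: stuck-at-1, inverted output ✓; others ✗
  U7: stuck-at-1, inverted output ✓; others ✗
  U8: none of the 3 fault types match ✗
Consistent faults: {U1 stuck-at-1, U1 inverted output, U5 stuck-at-1, U5 inverted output, U6 stuck-at-1, U6 inverted output, U7 stuck-at-1, U7 inverted output} — 8 in all.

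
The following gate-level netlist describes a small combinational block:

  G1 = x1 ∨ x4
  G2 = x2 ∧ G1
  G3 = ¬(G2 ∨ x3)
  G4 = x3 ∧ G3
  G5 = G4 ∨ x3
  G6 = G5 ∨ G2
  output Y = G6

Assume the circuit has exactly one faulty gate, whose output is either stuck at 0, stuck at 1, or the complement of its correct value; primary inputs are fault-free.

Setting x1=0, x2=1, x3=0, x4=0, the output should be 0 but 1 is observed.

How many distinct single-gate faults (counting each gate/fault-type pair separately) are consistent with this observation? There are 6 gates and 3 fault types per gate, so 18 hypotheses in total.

Fault-free: G1=0, G2=0, G3=1, G4=0, G5=0, G6=0 → 0. Observed 1.
  G1: stuck-at-1, inverted output ✓; others ✗
  G2: stuck-at-1, inverted output ✓; others ✗
  G3: none of the 3 fault types match ✗
  G4: stuck-at-1, inverted output ✓; others ✗
  G5: stuck-at-1, inverted output ✓; others ✗
  G6: stuck-at-1, inverted output ✓; others ✗
Consistent faults: {G1 stuck-at-1, G1 inverted output, G2 stuck-at-1, G2 inverted output, G4 stuck-at-1, G4 inverted output, G5 stuck-at-1, G5 inverted output, G6 stuck-at-1, G6 inverted output} — 10 in all.

10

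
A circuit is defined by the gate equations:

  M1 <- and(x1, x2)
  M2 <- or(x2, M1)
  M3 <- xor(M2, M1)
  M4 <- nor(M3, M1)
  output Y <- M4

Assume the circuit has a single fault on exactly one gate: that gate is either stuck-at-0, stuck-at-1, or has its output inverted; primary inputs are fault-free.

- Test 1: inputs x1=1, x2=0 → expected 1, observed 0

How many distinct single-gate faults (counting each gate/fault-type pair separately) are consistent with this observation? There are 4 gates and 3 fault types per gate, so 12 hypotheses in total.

8

Fault-free: M1=0, M2=0, M3=0, M4=1 → 1. Observed 0.
  M1 stuck-at-0: output 1 ✗
  M1 stuck-at-1: output 0 ✓
  M1 inverted output: output 0 ✓
  M2 stuck-at-0: output 1 ✗
  M2 stuck-at-1: output 0 ✓
  M2 inverted output: output 0 ✓
  M3 stuck-at-0: output 1 ✗
  M3 stuck-at-1: output 0 ✓
  M3 inverted output: output 0 ✓
  M4 stuck-at-0: output 0 ✓
  M4 stuck-at-1: output 1 ✗
  M4 inverted output: output 0 ✓
Consistent faults: {M1 stuck-at-1, M1 inverted output, M2 stuck-at-1, M2 inverted output, M3 stuck-at-1, M3 inverted output, M4 stuck-at-0, M4 inverted output} — 8 in all.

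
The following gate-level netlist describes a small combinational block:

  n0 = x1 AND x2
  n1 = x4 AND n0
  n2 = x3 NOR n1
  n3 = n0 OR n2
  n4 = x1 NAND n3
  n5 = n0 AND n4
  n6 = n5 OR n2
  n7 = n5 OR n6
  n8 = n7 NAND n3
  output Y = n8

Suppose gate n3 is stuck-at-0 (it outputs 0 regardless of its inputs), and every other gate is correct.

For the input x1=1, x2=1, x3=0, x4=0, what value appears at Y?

Propagate with n3 forced: n0=1, n1=0, n2=1, n3=0 [stuck-at-0], n4=1, n5=1, n6=1, n7=1, n8=1.
So Y = 1. (Without the fault it would be 0.)

1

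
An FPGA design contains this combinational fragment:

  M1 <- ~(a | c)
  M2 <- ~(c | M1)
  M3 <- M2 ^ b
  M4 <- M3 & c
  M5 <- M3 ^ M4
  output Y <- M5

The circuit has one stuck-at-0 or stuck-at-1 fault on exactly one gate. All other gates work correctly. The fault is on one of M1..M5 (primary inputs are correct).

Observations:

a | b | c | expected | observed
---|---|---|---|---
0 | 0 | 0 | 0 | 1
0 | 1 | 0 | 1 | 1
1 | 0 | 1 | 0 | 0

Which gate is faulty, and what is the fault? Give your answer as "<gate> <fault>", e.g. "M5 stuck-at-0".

Fault-free values for test 1 (a=0, b=0, c=0): M1=1, M2=0, M3=0, M4=0, M5=0, giving Y=0. Observed 1.
Test 1: faults giving observed 1 are {M1 stuck-at-0, M2 stuck-at-1, M3 stuck-at-1, M4 stuck-at-1, M5 stuck-at-1}.
Test 2 (a=0, b=1, c=0): fault-free M1=1, M2=0, M3=1, M4=0, M5=1 → 1; observed 1. Eliminates M1 stuck-at-0, M2 stuck-at-1, M4 stuck-at-1.
Test 3 (a=1, b=0, c=1): fault-free M1=0, M2=0, M3=0, M4=0, M5=0 → 0; observed 0. Eliminates M5 stuck-at-1.
Only M3 stuck-at-1 is consistent with every test.

M3 stuck-at-1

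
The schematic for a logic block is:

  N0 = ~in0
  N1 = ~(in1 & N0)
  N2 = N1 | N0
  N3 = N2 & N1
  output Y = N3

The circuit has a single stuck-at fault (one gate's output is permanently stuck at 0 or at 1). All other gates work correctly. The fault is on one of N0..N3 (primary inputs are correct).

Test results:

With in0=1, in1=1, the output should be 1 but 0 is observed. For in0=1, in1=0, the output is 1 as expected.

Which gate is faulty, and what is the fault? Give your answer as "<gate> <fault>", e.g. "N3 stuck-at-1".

N0 stuck-at-1

Fault-free values for test 1 (in0=1, in1=1): N0=0, N1=1, N2=1, N3=1, giving Y=1. Observed 0.
Test 1: faults giving observed 0 are {N0 stuck-at-1, N1 stuck-at-0, N2 stuck-at-0, N3 stuck-at-0}.
Test 2 (in0=1, in1=0): fault-free N0=0, N1=1, N2=1, N3=1 → 1; observed 1. Eliminates N1 stuck-at-0, N2 stuck-at-0, N3 stuck-at-0.
Only N0 stuck-at-1 is consistent with every test.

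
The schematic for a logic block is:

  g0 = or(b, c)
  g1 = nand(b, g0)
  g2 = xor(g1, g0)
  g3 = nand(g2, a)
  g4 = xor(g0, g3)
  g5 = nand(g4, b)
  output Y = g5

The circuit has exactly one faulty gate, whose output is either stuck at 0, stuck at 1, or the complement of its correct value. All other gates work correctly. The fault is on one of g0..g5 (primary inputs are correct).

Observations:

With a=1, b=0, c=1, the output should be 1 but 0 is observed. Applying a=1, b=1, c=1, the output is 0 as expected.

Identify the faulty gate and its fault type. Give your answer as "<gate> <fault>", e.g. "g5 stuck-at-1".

g5 stuck-at-0

Fault-free values for test 1 (a=1, b=0, c=1): g0=1, g1=1, g2=0, g3=1, g4=0, g5=1, giving Y=1. Observed 0.
Test 1: faults giving observed 0 are {g5 stuck-at-0, g5 inverted output}.
Test 2 (a=1, b=1, c=1): fault-free g0=1, g1=0, g2=1, g3=0, g4=1, g5=0 → 0; observed 0. Eliminates g5 inverted output.
Only g5 stuck-at-0 is consistent with every test.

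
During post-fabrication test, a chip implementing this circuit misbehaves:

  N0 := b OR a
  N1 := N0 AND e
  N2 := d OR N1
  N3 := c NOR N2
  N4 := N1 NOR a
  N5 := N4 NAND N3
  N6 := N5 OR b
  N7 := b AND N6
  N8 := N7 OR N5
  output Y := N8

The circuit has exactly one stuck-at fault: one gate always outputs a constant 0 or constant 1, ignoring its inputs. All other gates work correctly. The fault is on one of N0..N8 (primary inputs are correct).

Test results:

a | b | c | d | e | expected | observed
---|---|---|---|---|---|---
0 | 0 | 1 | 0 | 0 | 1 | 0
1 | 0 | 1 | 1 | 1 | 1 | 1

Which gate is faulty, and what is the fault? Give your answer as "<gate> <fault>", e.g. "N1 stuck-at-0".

Fault-free values for test 1 (a=0, b=0, c=1, d=0, e=0): N0=0, N1=0, N2=0, N3=0, N4=1, N5=1, N6=1, N7=0, N8=1, giving Y=1. Observed 0.
Test 1: faults giving observed 0 are {N3 stuck-at-1, N5 stuck-at-0, N8 stuck-at-0}.
Test 2 (a=1, b=0, c=1, d=1, e=1): fault-free N0=1, N1=1, N2=1, N3=0, N4=0, N5=1, N6=1, N7=0, N8=1 → 1; observed 1. Eliminates N5 stuck-at-0, N8 stuck-at-0.
Only N3 stuck-at-1 is consistent with every test.

N3 stuck-at-1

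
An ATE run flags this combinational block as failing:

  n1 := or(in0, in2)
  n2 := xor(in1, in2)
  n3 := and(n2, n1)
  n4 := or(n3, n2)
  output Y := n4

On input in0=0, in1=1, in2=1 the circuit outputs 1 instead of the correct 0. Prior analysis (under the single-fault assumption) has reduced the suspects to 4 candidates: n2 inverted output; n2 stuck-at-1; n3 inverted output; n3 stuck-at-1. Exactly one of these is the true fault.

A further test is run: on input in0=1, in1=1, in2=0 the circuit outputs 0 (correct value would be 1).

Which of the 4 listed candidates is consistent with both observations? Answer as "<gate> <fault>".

n2 inverted output

Evaluate each candidate on input in0=1, in1=1, in2=0:
  n2 inverted output: n1=1, n2=0 [inverted output], n3=0, n4=0 → 0 — matches
  n2 stuck-at-1: n1=1, n2=1 [stuck-at-1], n3=1, n4=1 → 1 — eliminated
  n3 inverted output: n1=1, n2=1, n3=0 [inverted output], n4=1 → 1 — eliminated
  n3 stuck-at-1: n1=1, n2=1, n3=1 [stuck-at-1], n4=1 → 1 — eliminated
Only n2 inverted output reproduces the observed 0.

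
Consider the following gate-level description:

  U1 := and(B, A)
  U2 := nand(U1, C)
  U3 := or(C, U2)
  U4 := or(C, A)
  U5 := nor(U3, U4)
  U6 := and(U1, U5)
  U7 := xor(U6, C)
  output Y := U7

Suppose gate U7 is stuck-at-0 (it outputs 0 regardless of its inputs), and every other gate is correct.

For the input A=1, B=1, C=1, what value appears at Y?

0

Propagate with U7 forced: U1=1, U2=0, U3=1, U4=1, U5=0, U6=0, U7=0 [stuck-at-0].
So Y = 0. (Without the fault it would be 1.)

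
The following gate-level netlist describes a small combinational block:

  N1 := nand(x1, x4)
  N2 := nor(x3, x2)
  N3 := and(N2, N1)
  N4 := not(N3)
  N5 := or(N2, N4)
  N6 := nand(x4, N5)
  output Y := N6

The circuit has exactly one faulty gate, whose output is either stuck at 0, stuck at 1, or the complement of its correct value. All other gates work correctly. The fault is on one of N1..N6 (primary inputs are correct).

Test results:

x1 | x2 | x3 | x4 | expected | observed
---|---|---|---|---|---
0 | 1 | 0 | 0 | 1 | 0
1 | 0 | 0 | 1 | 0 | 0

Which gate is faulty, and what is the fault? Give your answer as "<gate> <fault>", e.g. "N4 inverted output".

N6 stuck-at-0

Fault-free values for test 1 (x1=0, x2=1, x3=0, x4=0): N1=1, N2=0, N3=0, N4=1, N5=1, N6=1, giving Y=1. Observed 0.
Test 1: faults giving observed 0 are {N6 stuck-at-0, N6 inverted output}.
Test 2 (x1=1, x2=0, x3=0, x4=1): fault-free N1=0, N2=1, N3=0, N4=1, N5=1, N6=0 → 0; observed 0. Eliminates N6 inverted output.
Only N6 stuck-at-0 is consistent with every test.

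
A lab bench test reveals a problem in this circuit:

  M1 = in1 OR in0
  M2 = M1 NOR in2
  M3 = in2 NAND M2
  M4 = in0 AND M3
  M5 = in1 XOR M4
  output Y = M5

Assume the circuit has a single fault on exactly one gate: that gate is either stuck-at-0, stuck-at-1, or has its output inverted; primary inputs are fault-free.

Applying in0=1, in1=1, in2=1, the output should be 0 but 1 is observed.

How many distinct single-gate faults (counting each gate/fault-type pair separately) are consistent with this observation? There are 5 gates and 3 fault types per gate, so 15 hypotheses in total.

Fault-free: M1=1, M2=0, M3=1, M4=1, M5=0 → 0. Observed 1.
  M1: none of the 3 fault types match ✗
  M2: stuck-at-1, inverted output ✓; others ✗
  M3: stuck-at-0, inverted output ✓; others ✗
  M4: stuck-at-0, inverted output ✓; others ✗
  M5: stuck-at-1, inverted output ✓; others ✗
Consistent faults: {M2 stuck-at-1, M2 inverted output, M3 stuck-at-0, M3 inverted output, M4 stuck-at-0, M4 inverted output, M5 stuck-at-1, M5 inverted output} — 8 in all.

8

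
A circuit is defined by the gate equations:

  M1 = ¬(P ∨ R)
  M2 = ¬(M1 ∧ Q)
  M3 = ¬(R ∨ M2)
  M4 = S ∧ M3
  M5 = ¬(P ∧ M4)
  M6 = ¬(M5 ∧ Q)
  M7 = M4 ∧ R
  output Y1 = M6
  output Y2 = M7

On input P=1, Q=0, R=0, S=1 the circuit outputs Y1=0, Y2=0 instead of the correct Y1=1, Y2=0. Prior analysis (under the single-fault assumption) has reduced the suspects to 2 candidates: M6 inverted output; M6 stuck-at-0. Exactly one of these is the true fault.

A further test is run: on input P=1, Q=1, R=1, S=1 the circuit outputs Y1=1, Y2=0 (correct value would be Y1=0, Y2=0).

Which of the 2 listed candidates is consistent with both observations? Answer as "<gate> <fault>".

Evaluate each candidate on input P=1, Q=1, R=1, S=1:
  M6 inverted output: M1=0, M2=1, M3=0, M4=0, M5=1, M6=1 [inverted output], M7=0 → Y1=1, Y2=0 — matches
  M6 stuck-at-0: M1=0, M2=1, M3=0, M4=0, M5=1, M6=0 [stuck-at-0], M7=0 → Y1=0, Y2=0 — eliminated
Only M6 inverted output reproduces the observed Y1=1, Y2=0.

M6 inverted output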